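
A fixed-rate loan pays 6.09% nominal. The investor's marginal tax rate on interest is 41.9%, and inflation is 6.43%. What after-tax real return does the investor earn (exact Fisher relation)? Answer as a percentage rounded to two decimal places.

After-tax nominal return = 6.09% × (1 − 0.419) = 3.53829%.
1 + r = 1.0353829 / 1.06430 = 0.972830
After-tax real rate = 0.972830 − 1 → -2.72%.

-2.72%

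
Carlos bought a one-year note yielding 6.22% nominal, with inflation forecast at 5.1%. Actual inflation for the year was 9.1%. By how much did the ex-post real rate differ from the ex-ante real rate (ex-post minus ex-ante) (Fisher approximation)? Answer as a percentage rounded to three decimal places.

-4.000%

Ex-ante: 6.22% − 5.1% = 1.120%
Ex-post: 6.22% − 9.1% = -2.880%
Difference (ex-post − ex-ante) = -4.0000% → -4.000%.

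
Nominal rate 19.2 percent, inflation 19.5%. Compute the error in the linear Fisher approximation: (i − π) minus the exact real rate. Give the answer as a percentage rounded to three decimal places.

-0.049%

Approximate: r ≈ 19.200% − 19.500% = -0.3000%
Exact: (1 + 0.1920)/(1 + 0.1950) − 1 = -0.2510%
Error = -0.3000% − (-0.2510%) = -0.0490% → -0.049%.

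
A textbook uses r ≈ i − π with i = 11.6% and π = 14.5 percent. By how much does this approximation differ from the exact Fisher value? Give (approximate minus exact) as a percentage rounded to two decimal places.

Approximate: r ≈ 11.600% − 14.500% = -2.9000%
Exact: (1 + 0.1160)/(1 + 0.1450) − 1 = -2.5328%
Error = -2.9000% − (-2.5328%) = -0.3672% → -0.37%.

-0.37%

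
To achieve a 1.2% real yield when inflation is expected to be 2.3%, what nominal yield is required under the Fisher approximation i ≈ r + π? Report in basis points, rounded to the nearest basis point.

350 basis points

i ≈ r + π = 1.2% + 2.3% = 350 basis points.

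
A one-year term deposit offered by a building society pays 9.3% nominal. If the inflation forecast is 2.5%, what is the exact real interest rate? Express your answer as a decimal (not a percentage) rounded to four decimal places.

By the Fisher relation, 1 + r = (1 + i)/(1 + π).
1 + r = 1.09300 / 1.02500 = 1.066341
r = 1.066341 − 1 = 6.6341%, i.e. 0.0663.

0.0663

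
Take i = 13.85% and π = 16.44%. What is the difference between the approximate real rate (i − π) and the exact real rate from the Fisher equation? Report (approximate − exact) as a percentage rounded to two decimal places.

Approximate: r ≈ 13.850% − 16.440% = -2.5900%
Exact: (1 + 0.1385)/(1 + 0.1644) − 1 = -2.2243%
Error = -2.5900% − (-2.2243%) = -0.3657% → -0.37%.

-0.37%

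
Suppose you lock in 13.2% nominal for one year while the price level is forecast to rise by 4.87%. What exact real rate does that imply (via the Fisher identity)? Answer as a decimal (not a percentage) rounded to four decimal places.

0.0794

By the Fisher identity, 1 + r = (1 + i)/(1 + π).
1 + r = 1.13200 / 1.04870 = 1.079432
r = 1.079432 − 1 = 7.9432%, i.e. 0.0794.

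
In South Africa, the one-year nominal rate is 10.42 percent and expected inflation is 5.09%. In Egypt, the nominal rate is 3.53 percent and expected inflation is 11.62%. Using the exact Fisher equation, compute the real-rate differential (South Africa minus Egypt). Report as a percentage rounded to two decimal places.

12.32%

South Africa: (1 + 0.1042)/(1 + 0.0509) − 1 = 5.0718%
Egypt: (1 + 0.0353)/(1 + 0.1162) − 1 = -7.2478%
Differential = 5.0718% − (-7.2478%) = 12.3196% → 12.32%.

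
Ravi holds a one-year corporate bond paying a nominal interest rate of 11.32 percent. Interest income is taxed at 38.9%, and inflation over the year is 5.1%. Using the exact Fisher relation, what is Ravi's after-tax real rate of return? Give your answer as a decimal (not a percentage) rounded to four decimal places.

0.0173

After-tax nominal return = 11.32% × (1 − 0.389) = 6.91652%.
1 + r = 1.0691652 / 1.05100 = 1.017284
After-tax real rate = 1.017284 − 1 → 0.0173.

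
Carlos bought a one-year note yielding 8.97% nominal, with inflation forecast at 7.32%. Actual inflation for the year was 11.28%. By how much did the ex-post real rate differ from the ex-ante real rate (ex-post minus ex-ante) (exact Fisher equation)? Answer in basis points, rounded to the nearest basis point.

Ex-ante: (1 + 0.0897)/(1 + 0.0732) − 1 = 1.5375%
Ex-post: (1 + 0.0897)/(1 + 0.1128) − 1 = -2.0758%
Difference (ex-post − ex-ante) = -3.6133% → -361 basis points.

-361 basis points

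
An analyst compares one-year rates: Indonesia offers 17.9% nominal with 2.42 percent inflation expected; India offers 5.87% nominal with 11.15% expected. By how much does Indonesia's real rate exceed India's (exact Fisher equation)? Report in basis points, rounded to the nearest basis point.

Indonesia: (1 + 0.1790)/(1 + 0.0242) − 1 = 15.1142%
India: (1 + 0.0587)/(1 + 0.1115) − 1 = -4.7503%
Differential = 15.1142% − (-4.7503%) = 19.8646% → 1986 basis points.

1986 basis points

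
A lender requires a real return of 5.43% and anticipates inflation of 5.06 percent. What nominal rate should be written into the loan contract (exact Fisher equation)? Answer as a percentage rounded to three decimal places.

(1 + i) = (1 + r)(1 + π) = 1.05430 × 1.05060 = 1.10764758
i = 1.10764758 − 1, so the required nominal rate is 10.765%.

10.765%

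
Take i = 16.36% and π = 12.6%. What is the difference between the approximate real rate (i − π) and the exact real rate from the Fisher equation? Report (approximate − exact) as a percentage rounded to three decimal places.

Approximate: r ≈ 16.360% − 12.600% = 3.7600%
Exact: (1 + 0.1636)/(1 + 0.1260) − 1 = 3.3393%
Error = 3.7600% − 3.3393% = 0.4207% → 0.421%.

0.421%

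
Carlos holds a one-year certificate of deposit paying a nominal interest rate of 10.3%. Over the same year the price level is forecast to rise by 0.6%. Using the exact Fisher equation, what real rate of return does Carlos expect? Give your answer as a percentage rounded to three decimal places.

By the Fisher equation, 1 + r = (1 + i)/(1 + π).
1 + r = 1.10300 / 1.00600 = 1.096421
r = 1.096421 − 1 = 9.6421%, i.e. 9.642%.

9.642%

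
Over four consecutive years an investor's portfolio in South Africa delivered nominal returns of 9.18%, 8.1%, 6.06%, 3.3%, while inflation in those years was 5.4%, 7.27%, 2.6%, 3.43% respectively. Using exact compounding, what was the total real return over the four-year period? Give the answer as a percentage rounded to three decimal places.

7.772%

Nominal growth factor = 1.0918 × 1.0810 × 1.0606 × 1.0330 = 1.29306611
Price-level growth factor = 1.0540 × 1.0727 × 1.0260 × 1.0343 = 1.19981083
Real growth factor = 1.29306611 / 1.19981083 = 1.07772499
Total real return = 1.07772499 − 1 → 7.772%.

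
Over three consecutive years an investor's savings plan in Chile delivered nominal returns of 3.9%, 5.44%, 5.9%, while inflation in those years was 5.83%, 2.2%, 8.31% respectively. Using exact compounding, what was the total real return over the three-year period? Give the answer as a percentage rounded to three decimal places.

-0.965%

Compound the nominal returns: 1.0390 × 1.0544 × 1.0590 = 1.160157.
Compound inflation: 1.0583 × 1.0220 × 1.0831 = 1.171462.
Deflate: 1.160157 / 1.171462 = 0.990350.
Total real return = 0.990350 − 1 → -0.965%.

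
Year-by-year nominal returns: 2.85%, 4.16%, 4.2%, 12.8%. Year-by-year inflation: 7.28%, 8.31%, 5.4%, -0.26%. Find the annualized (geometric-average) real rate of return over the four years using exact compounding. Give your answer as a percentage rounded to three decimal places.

Nominal growth factor = 1.0285 × 1.0416 × 1.0420 × 1.1280 = 1.25916338
Price-level growth factor = 1.0728 × 1.0831 × 1.0540 × 0.9974 = 1.22151076
Real growth factor = 1.25916338 / 1.22151076 = 1.03082464
Annualized real rate = 1.03082464^(1/4) − 1 = 0.7619% → 0.762%.

0.762%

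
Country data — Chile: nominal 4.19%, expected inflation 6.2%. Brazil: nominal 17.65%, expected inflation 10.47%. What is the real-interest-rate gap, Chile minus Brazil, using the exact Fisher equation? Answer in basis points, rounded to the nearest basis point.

Chile: (1 + 0.0419)/(1 + 0.0620) − 1 = -1.8927%
Brazil: (1 + 0.1765)/(1 + 0.1047) − 1 = 6.4995%
Differential = -1.8927% − 6.4995% = -8.3922% → -839 basis points.

-839 basis points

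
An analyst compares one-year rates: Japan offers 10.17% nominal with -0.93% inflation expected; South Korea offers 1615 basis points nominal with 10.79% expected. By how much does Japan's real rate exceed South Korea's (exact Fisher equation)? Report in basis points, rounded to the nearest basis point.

637 basis points

Japan: (1 + 0.1017)/(1 − 0.0093) − 1 = 11.2042%
South Korea: (1 + 0.1615)/(1 + 0.1079) − 1 = 4.8380%
Differential = 11.2042% − 4.8380% = 6.3662% → 637 basis points.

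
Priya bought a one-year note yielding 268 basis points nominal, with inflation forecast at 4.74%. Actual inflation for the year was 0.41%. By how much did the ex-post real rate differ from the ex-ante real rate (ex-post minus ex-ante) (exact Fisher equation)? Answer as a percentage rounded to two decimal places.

Ex-ante: (1 + 0.0268)/(1 + 0.0474) − 1 = -1.9668%
Ex-post: (1 + 0.0268)/(1 + 0.0041) − 1 = 2.2607%
Difference (ex-post − ex-ante) = 4.2275% → 4.23%.

4.23%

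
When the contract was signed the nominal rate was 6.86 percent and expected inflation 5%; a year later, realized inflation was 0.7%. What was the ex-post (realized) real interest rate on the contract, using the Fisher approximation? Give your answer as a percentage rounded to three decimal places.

6.160%

Ex-post: 6.86% − 0.7% = 6.160%
So the realized real rate is 6.160%.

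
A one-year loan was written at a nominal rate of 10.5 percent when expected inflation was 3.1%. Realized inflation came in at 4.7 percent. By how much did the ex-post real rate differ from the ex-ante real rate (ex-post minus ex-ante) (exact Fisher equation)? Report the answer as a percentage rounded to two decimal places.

-1.64%

Ex-ante: (1 + 0.1050)/(1 + 0.0310) − 1 = 7.1775%
Ex-post: (1 + 0.1050)/(1 + 0.0470) − 1 = 5.5396%
Difference (ex-post − ex-ante) = -1.6379% → -1.64%.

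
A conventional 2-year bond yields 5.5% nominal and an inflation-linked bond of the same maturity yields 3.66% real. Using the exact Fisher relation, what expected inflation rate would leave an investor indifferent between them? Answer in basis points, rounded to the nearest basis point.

(1 + π) = (1 + i)/(1 + r) = 1.05500 / 1.03660 = 1.0177503
Break-even inflation = 1.0177503 − 1 → 178 basis points.

178 basis points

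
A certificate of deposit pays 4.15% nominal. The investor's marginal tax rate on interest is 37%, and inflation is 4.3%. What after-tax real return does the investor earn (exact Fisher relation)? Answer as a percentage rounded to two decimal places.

-1.62%

After-tax nominal return = 4.15% × (1 − 0.37) = 2.6145%.
1 + r = 1.026145 / 1.04300 = 0.983840
After-tax real rate = 0.983840 − 1 → -1.62%.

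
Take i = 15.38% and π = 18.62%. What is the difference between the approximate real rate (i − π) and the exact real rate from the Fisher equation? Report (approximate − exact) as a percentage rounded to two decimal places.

Approximate: r ≈ 15.380% − 18.620% = -3.2400%
Exact: (1 + 0.1538)/(1 + 0.1862) − 1 = -2.7314%
Error = -3.2400% − (-2.7314%) = -0.5086% → -0.51%.

-0.51%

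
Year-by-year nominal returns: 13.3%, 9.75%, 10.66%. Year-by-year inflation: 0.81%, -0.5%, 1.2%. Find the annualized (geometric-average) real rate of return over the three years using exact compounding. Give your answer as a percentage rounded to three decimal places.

Compound the nominal returns: 1.1330 × 1.0975 × 1.1066 = 1.37602114.
Compound inflation: 1.0081 × 0.9950 × 1.0120 = 1.01509621.
Deflate: 1.37602114 / 1.01509621 = 1.35555735.
Annualized real rate = 1.35555735^(1/3) − 1 = 10.6724% → 10.672%.

10.672%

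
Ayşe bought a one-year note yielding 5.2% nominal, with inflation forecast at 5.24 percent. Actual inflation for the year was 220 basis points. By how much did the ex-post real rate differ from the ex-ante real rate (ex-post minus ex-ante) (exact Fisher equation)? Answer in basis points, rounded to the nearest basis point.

297 basis points

Ex-ante: (1 + 0.0520)/(1 + 0.0524) − 1 = -0.0380%
Ex-post: (1 + 0.0520)/(1 + 0.0220) − 1 = 2.9354%
Difference (ex-post − ex-ante) = 2.9734% → 297 basis points.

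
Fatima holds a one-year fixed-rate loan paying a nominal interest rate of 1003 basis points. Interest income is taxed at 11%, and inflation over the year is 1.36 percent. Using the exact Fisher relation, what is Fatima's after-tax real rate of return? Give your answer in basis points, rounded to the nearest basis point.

747 basis points

After-tax nominal return = 10.03% × (1 − 0.11) = 8.9267%.
1 + r = 1.089267 / 1.01360 = 1.074652
After-tax real rate = 1.074652 − 1 → 747 basis points.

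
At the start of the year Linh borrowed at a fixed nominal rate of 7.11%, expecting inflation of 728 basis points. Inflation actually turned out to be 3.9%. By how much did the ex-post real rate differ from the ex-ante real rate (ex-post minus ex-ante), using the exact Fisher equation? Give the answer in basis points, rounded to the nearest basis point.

325 basis points

Ex-ante: (1 + 0.0711)/(1 + 0.0728) − 1 = -0.1585%
Ex-post: (1 + 0.0711)/(1 + 0.0390) − 1 = 3.0895%
Difference (ex-post − ex-ante) = 3.2480% → 325 basis points.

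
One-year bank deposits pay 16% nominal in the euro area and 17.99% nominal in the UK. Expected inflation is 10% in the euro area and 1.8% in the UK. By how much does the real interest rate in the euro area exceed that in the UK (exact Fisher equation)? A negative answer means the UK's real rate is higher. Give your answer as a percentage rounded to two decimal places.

-10.45%

The euro area: (1 + 0.1600)/(1 + 0.1000) − 1 = 5.4545%
The UK: (1 + 0.1799)/(1 + 0.0180) − 1 = 15.9037%
Differential = 5.4545% − 15.9037% = -10.4492% → -10.45%.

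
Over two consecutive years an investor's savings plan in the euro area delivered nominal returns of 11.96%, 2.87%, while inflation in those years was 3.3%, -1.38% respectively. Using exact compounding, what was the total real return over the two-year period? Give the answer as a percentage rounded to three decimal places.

13.054%

Compound the nominal returns: 1.1196 × 1.0287 = 1.151733.
Compound inflation: 1.0330 × 0.9862 = 1.018745.
Deflate: 1.151733 / 1.018745 = 1.130541.
Total real return = 1.130541 − 1 → 13.054%.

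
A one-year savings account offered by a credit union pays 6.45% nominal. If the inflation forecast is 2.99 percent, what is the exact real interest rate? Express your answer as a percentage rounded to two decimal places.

3.36%

1 + r = 1.06450 / 1.02990 = 1.033595
r = 1.033595 − 1 = 3.3595%, i.e. 3.36%.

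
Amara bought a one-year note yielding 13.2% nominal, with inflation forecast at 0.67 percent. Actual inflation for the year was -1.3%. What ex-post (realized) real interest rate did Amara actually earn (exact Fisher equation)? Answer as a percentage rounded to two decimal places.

14.69%

Ex-post: (1 + 0.1320)/(1 − 0.0130) − 1 = 14.6910%
So the realized real rate is 14.69%.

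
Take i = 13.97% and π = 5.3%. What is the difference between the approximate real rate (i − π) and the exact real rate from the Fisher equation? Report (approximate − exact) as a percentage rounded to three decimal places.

Approximate: r ≈ 13.970% − 5.300% = 8.6700%
Exact: (1 + 0.1397)/(1 + 0.0530) − 1 = 8.2336%
Error = 8.6700% − 8.2336% = 0.4364% → 0.436%.

0.436%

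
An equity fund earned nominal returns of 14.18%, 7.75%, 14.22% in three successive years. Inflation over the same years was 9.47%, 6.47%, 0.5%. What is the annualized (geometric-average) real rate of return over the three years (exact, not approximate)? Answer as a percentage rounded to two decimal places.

6.26%

Compound the nominal returns: 1.1418 × 1.0775 × 1.1422 = 1.40523667.
Compound inflation: 1.0947 × 1.0647 × 1.0050 = 1.17135473.
Deflate: 1.40523667 / 1.17135473 = 1.19966790.
Annualized real rate = 1.19966790^(1/3) − 1 = 6.2561% → 6.26%.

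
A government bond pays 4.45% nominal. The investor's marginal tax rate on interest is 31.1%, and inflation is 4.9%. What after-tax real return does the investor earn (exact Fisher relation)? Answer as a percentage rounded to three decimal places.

After-tax nominal return = 4.45% × (1 − 0.311) = 3.06605%.
1 + r = 1.0306605 / 1.04900 = 0.982517
After-tax real rate = 0.982517 − 1 → -1.748%.

-1.748%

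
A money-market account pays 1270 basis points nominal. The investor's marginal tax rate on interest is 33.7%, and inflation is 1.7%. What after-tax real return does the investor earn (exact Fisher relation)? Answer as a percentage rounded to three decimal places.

6.608%

After-tax nominal return = 12.7% × (1 − 0.337) = 8.4201%.
1 + r = 1.084201 / 1.01700 = 1.066078
After-tax real rate = 1.066078 − 1 → 6.608%.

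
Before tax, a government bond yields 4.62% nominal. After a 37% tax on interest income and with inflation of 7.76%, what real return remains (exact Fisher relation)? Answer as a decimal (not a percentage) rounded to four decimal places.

-0.0450

After-tax nominal return = 4.62% × (1 − 0.37) = 2.9106%.
1 + r = 1.029106 / 1.07760 = 0.954998
After-tax real rate = 0.954998 − 1 → -0.0450.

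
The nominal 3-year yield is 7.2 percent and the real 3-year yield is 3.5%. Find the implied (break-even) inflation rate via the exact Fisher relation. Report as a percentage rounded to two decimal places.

3.57%

(1 + π) = (1 + i)/(1 + r) = 1.07200 / 1.03500 = 1.035749
Break-even inflation = 1.035749 − 1 → 3.57%.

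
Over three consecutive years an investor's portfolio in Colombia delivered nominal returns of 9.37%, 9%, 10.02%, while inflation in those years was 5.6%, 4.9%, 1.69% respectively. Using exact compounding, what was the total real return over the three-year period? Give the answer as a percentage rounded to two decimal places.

Nominal growth factor = 1.0937 × 1.0900 × 1.1002 = 1.311585
Price-level growth factor = 1.0560 × 1.0490 × 1.0169 = 1.126465
Real growth factor = 1.311585 / 1.126465 = 1.164337
Total real return = 1.164337 − 1 → 16.43%.

16.43%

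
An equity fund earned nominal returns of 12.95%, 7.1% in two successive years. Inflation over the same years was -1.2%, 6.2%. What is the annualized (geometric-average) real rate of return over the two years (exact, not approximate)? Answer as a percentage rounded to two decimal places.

7.37%

Nominal growth factor = 1.1295 × 1.0710 = 1.20969450
Price-level growth factor = 0.9880 × 1.0620 = 1.04925600
Real growth factor = 1.20969450 / 1.04925600 = 1.15290692
Annualized real rate = 1.15290692^(1/2) − 1 = 7.3735% → 7.37%.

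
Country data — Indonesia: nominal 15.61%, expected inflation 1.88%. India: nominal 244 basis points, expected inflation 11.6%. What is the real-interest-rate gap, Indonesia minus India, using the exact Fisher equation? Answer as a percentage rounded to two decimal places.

21.68%

Indonesia: (1 + 0.1561)/(1 + 0.0188) − 1 = 13.4766%
India: (1 + 0.0244)/(1 + 0.1160) − 1 = -8.2079%
Differential = 13.4766% − (-8.2079%) = 21.6845% → 21.68%.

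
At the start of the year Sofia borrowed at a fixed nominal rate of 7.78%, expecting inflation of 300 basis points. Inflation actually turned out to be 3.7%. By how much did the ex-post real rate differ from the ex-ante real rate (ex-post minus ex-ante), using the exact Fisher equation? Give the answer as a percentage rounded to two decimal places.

Ex-ante: (1 + 0.0778)/(1 + 0.0300) − 1 = 4.6408%
Ex-post: (1 + 0.0778)/(1 + 0.0370) − 1 = 3.9344%
Difference (ex-post − ex-ante) = -0.7064% → -0.71%.

-0.71%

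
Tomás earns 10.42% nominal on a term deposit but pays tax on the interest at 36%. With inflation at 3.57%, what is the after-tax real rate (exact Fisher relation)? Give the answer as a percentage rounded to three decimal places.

After-tax nominal return = 10.42% × (1 − 0.36) = 6.6688%.
1 + r = 1.066688 / 1.03570 = 1.029920
After-tax real rate = 1.029920 − 1 → 2.992%.

2.992%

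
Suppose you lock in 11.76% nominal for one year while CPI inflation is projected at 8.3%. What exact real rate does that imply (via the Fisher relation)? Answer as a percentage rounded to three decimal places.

3.195%

1 + r = 1.11760 / 1.08300 = 1.031948
r = 1.031948 − 1 = 3.1948%, i.e. 3.195%.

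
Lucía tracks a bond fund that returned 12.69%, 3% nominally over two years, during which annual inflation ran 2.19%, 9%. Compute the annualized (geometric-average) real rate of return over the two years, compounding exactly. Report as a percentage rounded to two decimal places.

Compound the nominal returns: 1.1269 × 1.0300 = 1.16070700.
Compound inflation: 1.0219 × 1.0900 = 1.11387100.
Deflate: 1.16070700 / 1.11387100 = 1.04204796.
Annualized real rate = 1.04204796^(1/2) − 1 = 2.0808% → 2.08%.

2.08%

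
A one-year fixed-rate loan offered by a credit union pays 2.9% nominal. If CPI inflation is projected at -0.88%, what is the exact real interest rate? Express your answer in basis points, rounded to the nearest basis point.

381 basis points

By the Fisher relation, 1 + r = (1 + i)/(1 + π).
1 + r = 1.02900 / 0.99120 = 1.038136
r = 1.038136 − 1 = 3.8136%, i.e. 381 basis points.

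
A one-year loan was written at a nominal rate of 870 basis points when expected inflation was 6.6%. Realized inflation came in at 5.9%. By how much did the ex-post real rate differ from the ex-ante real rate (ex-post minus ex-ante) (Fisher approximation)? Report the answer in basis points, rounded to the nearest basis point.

70 basis points

Ex-ante: 8.7% − 6.6% = 2.100%
Ex-post: 8.7% − 5.9% = 2.800%
Difference (ex-post − ex-ante) = 0.7000% → 70 basis points.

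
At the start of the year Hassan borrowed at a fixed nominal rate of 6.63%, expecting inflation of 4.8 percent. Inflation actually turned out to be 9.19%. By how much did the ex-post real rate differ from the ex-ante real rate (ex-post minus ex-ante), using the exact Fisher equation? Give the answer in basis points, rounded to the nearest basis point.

Ex-ante: (1 + 0.0663)/(1 + 0.0480) − 1 = 1.7462%
Ex-post: (1 + 0.0663)/(1 + 0.0919) − 1 = -2.3445%
Difference (ex-post − ex-ante) = -4.0907% → -409 basis points.

-409 basis points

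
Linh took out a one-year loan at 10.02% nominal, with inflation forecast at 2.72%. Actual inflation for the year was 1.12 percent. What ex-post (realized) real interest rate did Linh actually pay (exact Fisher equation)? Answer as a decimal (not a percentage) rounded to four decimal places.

Ex-post: (1 + 0.1002)/(1 + 0.0112) − 1 = 8.8014%
So the realized real rate is 0.0880.

0.0880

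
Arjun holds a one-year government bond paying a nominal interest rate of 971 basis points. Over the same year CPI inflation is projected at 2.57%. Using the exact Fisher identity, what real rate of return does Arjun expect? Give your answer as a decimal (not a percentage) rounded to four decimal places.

By the Fisher identity, 1 + r = (1 + i)/(1 + π).
1 + r = 1.09710 / 1.02570 = 1.069611
r = 1.069611 − 1 = 6.9611%, i.e. 0.0696.

0.0696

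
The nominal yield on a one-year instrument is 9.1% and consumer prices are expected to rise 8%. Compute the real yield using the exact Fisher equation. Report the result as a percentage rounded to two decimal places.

1.02%

By the Fisher relation, 1 + r = (1 + i)/(1 + π).
1 + r = 1.09100 / 1.08000 = 1.010185
r = 1.010185 − 1 = 1.0185%, i.e. 1.02%.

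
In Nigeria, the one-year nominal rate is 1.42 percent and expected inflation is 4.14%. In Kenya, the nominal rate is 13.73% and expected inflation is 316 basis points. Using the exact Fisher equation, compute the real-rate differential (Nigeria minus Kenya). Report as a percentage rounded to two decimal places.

Nigeria: (1 + 0.0142)/(1 + 0.0414) − 1 = -2.6119%
Kenya: (1 + 0.1373)/(1 + 0.0316) − 1 = 10.2462%
Differential = -2.6119% − 10.2462% = -12.8581% → -12.86%.

-12.86%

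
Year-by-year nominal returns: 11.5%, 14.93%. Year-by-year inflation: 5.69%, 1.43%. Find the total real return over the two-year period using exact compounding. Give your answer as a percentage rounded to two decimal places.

19.54%

Compound the nominal returns: 1.1150 × 1.1493 = 1.281470.
Compound inflation: 1.0569 × 1.0143 = 1.072014.
Deflate: 1.281470 / 1.072014 = 1.195385.
Total real return = 1.195385 − 1 → 19.54%.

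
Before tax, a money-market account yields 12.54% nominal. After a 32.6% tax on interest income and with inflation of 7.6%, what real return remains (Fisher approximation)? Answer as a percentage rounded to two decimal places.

After-tax nominal return = 12.54% × (1 − 0.326) = 8.45196%.
r ≈ 8.45196% − 7.6% → 0.85%.

0.85%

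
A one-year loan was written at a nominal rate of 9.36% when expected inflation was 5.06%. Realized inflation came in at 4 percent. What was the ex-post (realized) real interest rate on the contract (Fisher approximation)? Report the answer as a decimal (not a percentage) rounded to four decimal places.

0.0536

Ex-post: 9.36% − 4% = 5.360%
So the realized real rate is 0.0536.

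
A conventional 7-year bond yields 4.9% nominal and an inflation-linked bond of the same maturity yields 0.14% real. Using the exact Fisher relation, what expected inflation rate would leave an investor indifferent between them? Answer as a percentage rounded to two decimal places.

4.75%

(1 + π) = (1 + i)/(1 + r) = 1.04900 / 1.00140 = 1.047533
Break-even inflation = 1.047533 − 1 → 4.75%.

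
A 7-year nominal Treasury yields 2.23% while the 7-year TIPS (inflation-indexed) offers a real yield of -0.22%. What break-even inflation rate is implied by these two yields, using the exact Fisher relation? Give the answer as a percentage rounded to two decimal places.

2.46%

(1 + π) = (1 + i)/(1 + r) = 1.02230 / 0.99780 = 1.024554
Break-even inflation = 1.024554 − 1 → 2.46%.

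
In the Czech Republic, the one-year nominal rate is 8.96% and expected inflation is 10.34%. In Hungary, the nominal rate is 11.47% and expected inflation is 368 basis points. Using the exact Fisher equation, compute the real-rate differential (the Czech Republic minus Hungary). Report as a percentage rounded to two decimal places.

-8.76%

The Czech Republic: (1 + 0.0896)/(1 + 0.1034) − 1 = -1.2507%
Hungary: (1 + 0.1147)/(1 + 0.0368) − 1 = 7.5135%
Differential = -1.2507% − 7.5135% = -8.7642% → -8.76%.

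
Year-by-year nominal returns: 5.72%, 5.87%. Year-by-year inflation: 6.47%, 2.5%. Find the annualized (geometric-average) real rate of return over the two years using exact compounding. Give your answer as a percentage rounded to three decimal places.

1.272%

Compound the nominal returns: 1.0572 × 1.0587 = 1.11925764.
Compound inflation: 1.0647 × 1.0250 = 1.09131750.
Deflate: 1.11925764 / 1.09131750 = 1.02560221.
Annualized real rate = 1.02560221^(1/2) − 1 = 1.2720% → 1.272%.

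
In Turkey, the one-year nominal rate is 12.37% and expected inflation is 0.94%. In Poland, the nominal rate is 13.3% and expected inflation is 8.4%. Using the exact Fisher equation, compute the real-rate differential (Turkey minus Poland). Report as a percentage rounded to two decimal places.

Turkey: (1 + 0.1237)/(1 + 0.0094) − 1 = 11.3236%
Poland: (1 + 0.1330)/(1 + 0.0840) − 1 = 4.5203%
Differential = 11.3236% − 4.5203% = 6.8033% → 6.80%.

6.80%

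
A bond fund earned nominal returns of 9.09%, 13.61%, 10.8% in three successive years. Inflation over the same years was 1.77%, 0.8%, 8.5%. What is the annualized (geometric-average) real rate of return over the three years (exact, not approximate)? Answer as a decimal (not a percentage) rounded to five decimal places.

0.07253

Compound the nominal returns: 1.0909 × 1.1361 × 1.1080 = 1.37322361.
Compound inflation: 1.0177 × 1.0080 × 1.0850 = 1.11303814.
Deflate: 1.37322361 / 1.11303814 = 1.23376151.
Annualized real rate = 1.23376151^(1/3) − 1 = 7.2532% → 0.07253.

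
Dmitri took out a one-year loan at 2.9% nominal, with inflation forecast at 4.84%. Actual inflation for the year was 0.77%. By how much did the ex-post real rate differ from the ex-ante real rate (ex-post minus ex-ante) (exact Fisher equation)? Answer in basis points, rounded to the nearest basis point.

Ex-ante: (1 + 0.0290)/(1 + 0.0484) − 1 = -1.8504%
Ex-post: (1 + 0.0290)/(1 + 0.0077) − 1 = 2.1137%
Difference (ex-post − ex-ante) = 3.9642% → 396 basis points.

396 basis points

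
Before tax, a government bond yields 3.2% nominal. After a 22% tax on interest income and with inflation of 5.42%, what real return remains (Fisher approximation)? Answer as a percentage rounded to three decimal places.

-2.924%

After-tax nominal return = 3.2% × (1 − 0.22) = 2.4960%.
r ≈ 2.4960% − 5.42% → -2.924%.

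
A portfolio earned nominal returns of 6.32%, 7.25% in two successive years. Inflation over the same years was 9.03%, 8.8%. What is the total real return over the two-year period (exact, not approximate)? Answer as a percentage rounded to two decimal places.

-3.87%

Compound the nominal returns: 1.0632 × 1.0725 = 1.140282.
Compound inflation: 1.0903 × 1.0880 = 1.186246.
Deflate: 1.140282 / 1.186246 = 0.961252.
Total real return = 0.961252 − 1 → -3.87%.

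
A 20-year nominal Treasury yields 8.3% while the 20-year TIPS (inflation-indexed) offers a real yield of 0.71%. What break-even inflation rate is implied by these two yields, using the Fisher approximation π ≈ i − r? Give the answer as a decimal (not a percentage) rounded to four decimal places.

π ≈ i − r = 8.3% − 0.71% → 0.0759.

0.0759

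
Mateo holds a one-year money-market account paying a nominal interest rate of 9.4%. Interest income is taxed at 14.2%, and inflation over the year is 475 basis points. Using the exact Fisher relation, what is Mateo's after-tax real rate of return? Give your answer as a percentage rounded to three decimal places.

3.165%

After-tax nominal return = 9.4% × (1 − 0.142) = 8.0652%.
1 + r = 1.080652 / 1.04750 = 1.031649
After-tax real rate = 1.031649 − 1 → 3.165%.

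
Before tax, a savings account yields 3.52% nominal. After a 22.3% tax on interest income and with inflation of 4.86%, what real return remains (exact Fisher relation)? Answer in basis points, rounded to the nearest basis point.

After-tax nominal return = 3.52% × (1 − 0.223) = 2.73504%.
1 + r = 1.0273504 / 1.04860 = 0.979735
After-tax real rate = 0.979735 − 1 → -203 basis points.

-203 basis points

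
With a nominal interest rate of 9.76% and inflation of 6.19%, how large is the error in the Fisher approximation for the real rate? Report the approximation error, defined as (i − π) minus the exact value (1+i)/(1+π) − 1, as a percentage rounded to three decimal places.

Approximate: r ≈ 9.760% − 6.190% = 3.5700%
Exact: (1 + 0.0976)/(1 + 0.0619) − 1 = 3.3619%
Error = 3.5700% − 3.3619% = 0.2081% → 0.208%.

0.208%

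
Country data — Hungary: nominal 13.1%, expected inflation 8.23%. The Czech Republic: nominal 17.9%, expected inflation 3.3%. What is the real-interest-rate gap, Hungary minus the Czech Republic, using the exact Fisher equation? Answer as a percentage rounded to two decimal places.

-9.63%

Hungary: (1 + 0.1310)/(1 + 0.0823) − 1 = 4.4997%
The Czech Republic: (1 + 0.1790)/(1 + 0.0330) − 1 = 14.1336%
Differential = 4.4997% − 14.1336% = -9.6339% → -9.63%.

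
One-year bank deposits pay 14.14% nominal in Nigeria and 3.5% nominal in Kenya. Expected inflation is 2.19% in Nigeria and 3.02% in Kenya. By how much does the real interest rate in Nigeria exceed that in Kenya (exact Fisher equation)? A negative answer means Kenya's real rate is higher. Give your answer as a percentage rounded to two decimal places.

Nigeria: (1 + 0.1414)/(1 + 0.0219) − 1 = 11.6939%
Kenya: (1 + 0.0350)/(1 + 0.0302) − 1 = 0.4659%
Differential = 11.6939% − 0.4659% = 11.2280% → 11.23%.

11.23%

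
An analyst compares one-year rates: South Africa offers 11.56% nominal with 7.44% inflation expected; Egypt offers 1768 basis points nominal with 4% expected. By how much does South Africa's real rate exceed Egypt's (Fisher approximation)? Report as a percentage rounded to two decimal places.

South Africa: 11.56% − 7.44% = 4.120%
Egypt: 17.68% − 4% = 13.680%
Differential = -9.560% → -9.56%.

-9.56%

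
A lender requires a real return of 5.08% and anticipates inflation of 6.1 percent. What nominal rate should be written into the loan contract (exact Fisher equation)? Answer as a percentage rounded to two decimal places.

(1 + i) = (1 + r)(1 + π) = 1.05080 × 1.06100 = 1.1148988
i = 1.1148988 − 1, so the required nominal rate is 11.49%.

11.49%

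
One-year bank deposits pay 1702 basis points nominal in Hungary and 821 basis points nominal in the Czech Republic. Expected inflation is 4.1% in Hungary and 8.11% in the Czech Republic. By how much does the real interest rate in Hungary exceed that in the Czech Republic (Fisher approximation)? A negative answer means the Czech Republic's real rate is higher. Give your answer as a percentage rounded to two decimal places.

Hungary: 17.02% − 4.1% = 12.920%
The Czech Republic: 8.21% − 8.11% = 0.100%
Differential = 12.820% → 12.82%.

12.82%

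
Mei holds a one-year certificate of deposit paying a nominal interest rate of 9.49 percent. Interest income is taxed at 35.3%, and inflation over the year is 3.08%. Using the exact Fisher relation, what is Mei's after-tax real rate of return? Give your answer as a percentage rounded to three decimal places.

2.969%

After-tax nominal return = 9.49% × (1 − 0.353) = 6.14003%.
1 + r = 1.0614003 / 1.03080 = 1.029686
After-tax real rate = 1.029686 − 1 → 2.969%.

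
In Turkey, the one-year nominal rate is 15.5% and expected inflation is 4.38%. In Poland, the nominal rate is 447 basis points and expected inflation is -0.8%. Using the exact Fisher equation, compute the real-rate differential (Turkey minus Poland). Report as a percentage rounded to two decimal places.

5.34%

Turkey: (1 + 0.1550)/(1 + 0.0438) − 1 = 10.6534%
Poland: (1 + 0.0447)/(1 − 0.0080) − 1 = 5.3125%
Differential = 10.6534% − 5.3125% = 5.3409% → 5.34%.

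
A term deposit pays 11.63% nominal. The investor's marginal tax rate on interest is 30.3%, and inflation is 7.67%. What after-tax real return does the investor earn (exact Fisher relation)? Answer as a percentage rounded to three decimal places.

0.405%

After-tax nominal return = 11.63% × (1 − 0.303) = 8.10611%.
1 + r = 1.0810611 / 1.07670 = 1.004050
After-tax real rate = 1.004050 − 1 → 0.405%.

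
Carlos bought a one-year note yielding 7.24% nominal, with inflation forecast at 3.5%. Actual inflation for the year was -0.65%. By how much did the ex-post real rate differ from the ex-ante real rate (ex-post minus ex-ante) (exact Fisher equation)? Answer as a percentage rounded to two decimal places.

4.33%

Ex-ante: (1 + 0.0724)/(1 + 0.0350) − 1 = 3.6135%
Ex-post: (1 + 0.0724)/(1 − 0.0065) − 1 = 7.9416%
Difference (ex-post − ex-ante) = 4.3281% → 4.33%.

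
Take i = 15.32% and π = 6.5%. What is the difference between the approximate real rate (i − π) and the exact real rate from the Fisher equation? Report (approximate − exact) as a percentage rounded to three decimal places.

0.538%

Approximate: r ≈ 15.320% − 6.500% = 8.8200%
Exact: (1 + 0.1532)/(1 + 0.0650) − 1 = 8.2817%
Error = 8.8200% − 8.2817% = 0.5383% → 0.538%.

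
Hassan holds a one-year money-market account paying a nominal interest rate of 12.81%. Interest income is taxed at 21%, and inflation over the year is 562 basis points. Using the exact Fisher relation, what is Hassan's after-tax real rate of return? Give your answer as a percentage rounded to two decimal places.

4.26%

After-tax nominal return = 12.81% × (1 − 0.21) = 10.1199%.
1 + r = 1.101199 / 1.05620 = 1.042605
After-tax real rate = 1.042605 − 1 → 4.26%.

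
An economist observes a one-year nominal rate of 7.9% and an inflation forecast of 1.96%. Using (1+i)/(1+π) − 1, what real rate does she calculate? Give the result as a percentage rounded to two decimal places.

1 + r = 1.07900 / 1.01960 = 1.058258
r = 1.058258 − 1 = 5.8258%, i.e. 5.83%.

5.83%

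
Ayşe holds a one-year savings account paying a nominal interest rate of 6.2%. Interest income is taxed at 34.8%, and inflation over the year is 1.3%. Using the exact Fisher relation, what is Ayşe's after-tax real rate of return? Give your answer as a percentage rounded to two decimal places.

2.71%

After-tax nominal return = 6.2% × (1 − 0.348) = 4.0424%.
1 + r = 1.040424 / 1.01300 = 1.027072
After-tax real rate = 1.027072 − 1 → 2.71%.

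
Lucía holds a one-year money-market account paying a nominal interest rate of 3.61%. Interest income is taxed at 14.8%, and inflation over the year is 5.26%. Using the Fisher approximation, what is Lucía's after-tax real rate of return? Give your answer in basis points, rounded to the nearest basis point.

-218 basis points

After-tax nominal return = 3.61% × (1 − 0.148) = 3.07572%.
r ≈ 3.07572% − 5.26% → -218 basis points.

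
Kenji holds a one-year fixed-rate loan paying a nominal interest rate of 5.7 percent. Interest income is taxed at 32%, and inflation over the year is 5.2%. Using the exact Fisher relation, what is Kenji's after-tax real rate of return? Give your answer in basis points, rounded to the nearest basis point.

-126 basis points

After-tax nominal return = 5.7% × (1 − 0.32) = 3.8760%.
1 + r = 1.03876 / 1.05200 = 0.987414
After-tax real rate = 0.987414 − 1 → -126 basis points.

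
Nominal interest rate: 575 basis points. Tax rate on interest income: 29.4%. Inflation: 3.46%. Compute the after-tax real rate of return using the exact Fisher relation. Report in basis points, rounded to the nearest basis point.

After-tax nominal return = 5.75% × (1 − 0.294) = 4.0595%.
1 + r = 1.040595 / 1.03460 = 1.005795
After-tax real rate = 1.005795 − 1 → 58 basis points.

58 basis points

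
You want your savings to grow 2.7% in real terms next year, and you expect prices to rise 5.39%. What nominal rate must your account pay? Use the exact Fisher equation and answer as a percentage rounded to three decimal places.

(1 + i) = (1 + r)(1 + π) = 1.02700 × 1.05390 = 1.0823553
i = 1.0823553 − 1, so the required nominal rate is 8.236%.

8.236%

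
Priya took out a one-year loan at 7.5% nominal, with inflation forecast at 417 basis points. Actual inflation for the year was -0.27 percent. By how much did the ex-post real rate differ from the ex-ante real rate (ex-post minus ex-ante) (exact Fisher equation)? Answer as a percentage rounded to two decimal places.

Ex-ante: (1 + 0.0750)/(1 + 0.0417) − 1 = 3.1967%
Ex-post: (1 + 0.0750)/(1 − 0.0027) − 1 = 7.7910%
Difference (ex-post − ex-ante) = 4.5943% → 4.59%.

4.59%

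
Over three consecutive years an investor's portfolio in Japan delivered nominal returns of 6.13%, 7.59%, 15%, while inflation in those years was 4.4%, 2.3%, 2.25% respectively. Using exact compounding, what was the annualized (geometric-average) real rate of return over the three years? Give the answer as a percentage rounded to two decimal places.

Compound the nominal returns: 1.0613 × 1.0759 × 1.1500 = 1.31313057.
Compound inflation: 1.0440 × 1.0230 × 1.0225 = 1.09204227.
Deflate: 1.31313057 / 1.09204227 = 1.20245398.
Annualized real rate = 1.20245398^(1/3) − 1 = 6.3382% → 6.34%.

6.34%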